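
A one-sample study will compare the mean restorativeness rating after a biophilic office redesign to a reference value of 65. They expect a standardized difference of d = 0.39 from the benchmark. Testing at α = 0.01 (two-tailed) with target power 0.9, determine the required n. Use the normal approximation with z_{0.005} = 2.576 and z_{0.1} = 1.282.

n = 98

For a one-sample test: n = ((z_{α/2} + z_β) / d)².
z_{α/2} + z_β = 2.576 + 1.282 = 3.858.
n = (3.858 / 0.39)² = 9.892² = 97.86.
Round up.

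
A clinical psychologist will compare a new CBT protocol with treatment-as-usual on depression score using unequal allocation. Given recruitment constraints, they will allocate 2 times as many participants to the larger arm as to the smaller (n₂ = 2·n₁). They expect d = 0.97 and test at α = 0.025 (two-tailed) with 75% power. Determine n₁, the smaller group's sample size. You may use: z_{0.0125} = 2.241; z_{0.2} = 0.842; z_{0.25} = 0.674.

n₁ = 14

With allocation ratio k = n₂/n₁ = 2, Var(x̄₁−x̄₂) = σ²(1/n₁ + 1/(k·n₁)) = σ²·(k+1)/(k·n₁).
So n₁ = (1 + 1/k)·((z_{α/2} + z_β)/d)² = 1.500 × (2.915/0.97)².
n₁ = 1.500 × 9.03 = 13.5.
Round up: n₁ = 14, giving n₂ = 2 × 14 = 28.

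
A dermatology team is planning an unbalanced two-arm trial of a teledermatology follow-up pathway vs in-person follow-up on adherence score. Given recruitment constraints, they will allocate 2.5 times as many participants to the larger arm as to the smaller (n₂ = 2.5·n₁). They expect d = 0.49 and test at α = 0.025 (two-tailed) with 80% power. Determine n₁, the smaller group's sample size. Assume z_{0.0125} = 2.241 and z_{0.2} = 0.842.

With allocation ratio k = n₂/n₁ = 2.5, Var(x̄₁−x̄₂) = σ²(1/n₁ + 1/(k·n₁)) = σ²·(k+1)/(k·n₁).
So n₁ = (1 + 1/k)·((z_{α/2} + z_β)/d)² = 1.400 × (3.083/0.49)².
n₁ = 1.400 × 39.59 = 55.4.
Round up: n₁ = 56, giving n₂ = 2.5 × 56 = 140.

n₁ = 56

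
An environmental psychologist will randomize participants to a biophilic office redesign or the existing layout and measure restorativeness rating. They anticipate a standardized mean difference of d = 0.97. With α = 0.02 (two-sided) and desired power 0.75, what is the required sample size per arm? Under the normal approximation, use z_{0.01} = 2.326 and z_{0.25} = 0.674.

n = 20 per group

For two independent groups with equal n: n = 2·((z_{α/2} + z_β) / d)².
z_{α/2} + z_β = 2.326 + 0.674 = 3.000.
n = 2 × (3.000 / 0.97)² = 2 × 3.093² = 2 × 9.57 = 19.1.
Round up to the next whole participant.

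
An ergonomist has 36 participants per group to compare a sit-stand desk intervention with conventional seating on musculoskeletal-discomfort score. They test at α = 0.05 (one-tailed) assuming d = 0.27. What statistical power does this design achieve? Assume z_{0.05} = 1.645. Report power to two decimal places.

For two equal groups, power = Φ(d·√(n/2) − z_{α}).
d·√(n/2) = 0.27 × √(36/2) = 0.27 × 4.243 = 1.146.
z_β = 1.146 − 1.645 = -0.499.
Power = Φ(-0.499) = 0.309.

power ≈ 0.31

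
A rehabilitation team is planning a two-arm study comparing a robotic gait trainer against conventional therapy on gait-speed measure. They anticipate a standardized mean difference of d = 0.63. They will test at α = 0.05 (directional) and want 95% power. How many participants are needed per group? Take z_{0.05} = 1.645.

For two independent groups with equal n: n = 2·((z_{α} + z_β) / d)².
z_{α} + z_β = 1.645 + 1.645 = 3.290.
n = 2 × (3.290 / 0.63)² = 2 × 5.222² = 2 × 27.27 = 54.5.
Round up to the next whole participant.

n = 55 per group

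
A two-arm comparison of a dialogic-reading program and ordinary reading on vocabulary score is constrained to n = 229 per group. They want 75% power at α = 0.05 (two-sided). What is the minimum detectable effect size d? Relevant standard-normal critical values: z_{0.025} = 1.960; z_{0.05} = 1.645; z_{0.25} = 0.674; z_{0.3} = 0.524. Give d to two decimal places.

For two independent groups of n = 229 each: d_min = (z_{α/2} + z_β)·√(2/n).
z-sum = 1.960 + 0.674 = 2.634.
d_min = 2.634 × √(2/229) = 2.634 × 0.0935 = 0.246.

d_min ≈ 0.25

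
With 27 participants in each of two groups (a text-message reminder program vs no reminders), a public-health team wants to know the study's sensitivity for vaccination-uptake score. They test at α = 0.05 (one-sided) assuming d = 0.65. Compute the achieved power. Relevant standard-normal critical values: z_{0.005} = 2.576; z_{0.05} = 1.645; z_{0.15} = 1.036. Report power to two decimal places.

power ≈ 0.77

For two equal groups, power = Φ(d·√(n/2) − z_{α}).
d·√(n/2) = 0.65 × √(27/2) = 0.65 × 3.674 = 2.388.
z_β = 2.388 − 1.645 = 0.743.
Power = Φ(0.743) = 0.771.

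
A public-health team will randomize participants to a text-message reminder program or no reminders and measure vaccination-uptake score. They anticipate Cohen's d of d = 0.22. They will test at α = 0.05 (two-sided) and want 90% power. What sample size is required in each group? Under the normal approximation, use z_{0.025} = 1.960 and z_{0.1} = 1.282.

For two independent groups with equal n: n = 2·((z_{α/2} + z_β) / d)².
z_{α/2} + z_β = 1.960 + 1.282 = 3.242.
n = 2 × (3.242 / 0.22)² = 2 × 14.736² = 2 × 217.16 = 434.3.
Round up to the next whole participant.

n = 435 per group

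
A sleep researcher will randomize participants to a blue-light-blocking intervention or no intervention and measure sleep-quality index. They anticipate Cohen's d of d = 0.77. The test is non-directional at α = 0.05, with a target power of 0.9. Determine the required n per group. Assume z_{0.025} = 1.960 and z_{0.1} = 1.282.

n = 36 per group

For two independent groups with equal n: n = 2·((z_{α/2} + z_β) / d)².
z_{α/2} + z_β = 1.960 + 1.282 = 3.242.
n = 2 × (3.242 / 0.77)² = 2 × 4.210² = 2 × 17.73 = 35.5.
Round up to the next whole participant.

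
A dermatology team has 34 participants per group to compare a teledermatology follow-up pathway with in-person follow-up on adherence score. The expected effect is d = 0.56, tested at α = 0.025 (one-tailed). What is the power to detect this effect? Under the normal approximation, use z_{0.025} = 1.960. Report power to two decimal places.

For two equal groups, power = Φ(d·√(n/2) − z_{α}).
d·√(n/2) = 0.56 × √(34/2) = 0.56 × 4.123 = 2.309.
z_β = 2.309 − 1.960 = 0.349.
Power = Φ(0.349) = 0.636.

power ≈ 0.64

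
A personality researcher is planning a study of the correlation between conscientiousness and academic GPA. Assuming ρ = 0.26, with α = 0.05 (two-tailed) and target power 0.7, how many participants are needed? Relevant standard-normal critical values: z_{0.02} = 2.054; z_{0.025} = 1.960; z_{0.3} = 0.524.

Fisher's z: C = ½·ln((1+r)/(1−r)) = ½·ln(1.7027) = 0.2661.
n = ((z_{α/2} + z_β)/C)² + 3.
(1.960 + 0.524) / 0.2661 = 2.484 / 0.2661 = 9.335.
n = 9.335² + 3 = 87.14 + 3 = 90.1.
Round up.

n = 91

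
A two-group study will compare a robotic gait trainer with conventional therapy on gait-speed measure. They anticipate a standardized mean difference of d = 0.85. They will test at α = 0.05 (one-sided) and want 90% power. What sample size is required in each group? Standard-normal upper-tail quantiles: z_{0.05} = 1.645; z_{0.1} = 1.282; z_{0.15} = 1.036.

n = 24 per group

For two independent groups with equal n: n = 2·((z_{α} + z_β) / d)².
z_{α} + z_β = 1.645 + 1.282 = 2.927.
n = 2 × (2.927 / 0.85)² = 2 × 3.444² = 2 × 11.86 = 23.7.
Round up to the next whole participant.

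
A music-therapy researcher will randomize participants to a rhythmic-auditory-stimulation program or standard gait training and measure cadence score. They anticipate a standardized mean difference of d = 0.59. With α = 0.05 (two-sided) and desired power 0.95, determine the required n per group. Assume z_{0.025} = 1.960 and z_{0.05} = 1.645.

n = 75 per group

For two independent groups with equal n: n = 2·((z_{α/2} + z_β) / d)².
z_{α/2} + z_β = 1.960 + 1.645 = 3.605.
n = 2 × (3.605 / 0.59)² = 2 × 6.110² = 2 × 37.33 = 74.7.
Round up to the next whole participant.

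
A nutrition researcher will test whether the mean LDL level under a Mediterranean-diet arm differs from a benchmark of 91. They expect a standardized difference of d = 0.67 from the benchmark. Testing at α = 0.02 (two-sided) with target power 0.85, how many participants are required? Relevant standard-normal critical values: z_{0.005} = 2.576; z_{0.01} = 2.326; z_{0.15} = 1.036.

For a one-sample test: n = ((z_{α/2} + z_β) / d)².
z_{α/2} + z_β = 2.326 + 1.036 = 3.362.
n = (3.362 / 0.67)² = 5.018² = 25.18.
Round up.

n = 26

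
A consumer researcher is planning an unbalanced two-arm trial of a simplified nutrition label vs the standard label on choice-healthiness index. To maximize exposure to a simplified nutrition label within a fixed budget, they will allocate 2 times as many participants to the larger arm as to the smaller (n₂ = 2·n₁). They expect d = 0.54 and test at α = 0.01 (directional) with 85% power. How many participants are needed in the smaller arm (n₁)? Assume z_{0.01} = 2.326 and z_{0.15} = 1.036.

With allocation ratio k = n₂/n₁ = 2, Var(x̄₁−x̄₂) = σ²(1/n₁ + 1/(k·n₁)) = σ²·(k+1)/(k·n₁).
So n₁ = (1 + 1/k)·((z_{α} + z_β)/d)² = 1.500 × (3.362/0.54)².
n₁ = 1.500 × 38.76 = 58.1.
Round up: n₁ = 59, giving n₂ = 2 × 59 = 118.

n₁ = 59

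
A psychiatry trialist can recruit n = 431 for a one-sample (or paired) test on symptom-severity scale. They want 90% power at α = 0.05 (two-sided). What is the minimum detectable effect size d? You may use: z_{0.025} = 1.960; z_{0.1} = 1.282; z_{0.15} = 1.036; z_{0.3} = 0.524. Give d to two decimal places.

For a single sample (or paired design) of n = 431: d_min = (z_{α/2} + z_β)/√n.
z-sum = 1.960 + 1.282 = 3.242.
d_min = 3.242 / √431 = 3.242 / 20.761 = 0.156.

d_min ≈ 0.16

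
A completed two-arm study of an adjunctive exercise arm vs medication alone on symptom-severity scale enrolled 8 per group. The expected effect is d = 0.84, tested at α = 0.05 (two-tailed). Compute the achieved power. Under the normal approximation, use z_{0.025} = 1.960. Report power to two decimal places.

For two equal groups, power = Φ(d·√(n/2) − z_{α/2}).
d·√(n/2) = 0.84 × √(8/2) = 0.84 × 2.000 = 1.680.
z_β = 1.680 − 1.960 = -0.280.
Power = Φ(-0.280) = 0.390.

power ≈ 0.39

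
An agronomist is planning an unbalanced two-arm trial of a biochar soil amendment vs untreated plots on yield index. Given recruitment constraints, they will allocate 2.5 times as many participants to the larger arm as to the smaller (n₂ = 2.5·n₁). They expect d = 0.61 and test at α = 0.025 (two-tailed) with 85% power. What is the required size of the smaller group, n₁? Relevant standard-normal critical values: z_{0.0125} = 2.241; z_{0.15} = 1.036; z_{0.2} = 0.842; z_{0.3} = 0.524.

With allocation ratio k = n₂/n₁ = 2.5, Var(x̄₁−x̄₂) = σ²(1/n₁ + 1/(k·n₁)) = σ²·(k+1)/(k·n₁).
So n₁ = (1 + 1/k)·((z_{α/2} + z_β)/d)² = 1.400 × (3.277/0.61)².
n₁ = 1.400 × 28.86 = 40.4.
Round up: n₁ = 41, giving n₂ = ⌈2.5 × 41⌉ = ⌈102.5⌉ = 103.

n₁ = 41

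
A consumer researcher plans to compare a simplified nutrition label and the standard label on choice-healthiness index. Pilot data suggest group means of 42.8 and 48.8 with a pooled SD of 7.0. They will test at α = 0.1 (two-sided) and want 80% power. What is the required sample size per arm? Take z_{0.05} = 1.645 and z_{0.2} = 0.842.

n = 17 per group

Cohen's d = |M₁ − M₂| / SD_pooled = |42.8 − 48.8| / 7.0 = 6.0 / 7.0 = 0.857.
For two independent groups with equal n: n = 2·((z_{α/2} + z_β) / d)².
z_{α/2} + z_β = 1.645 + 0.842 = 2.487.
n = 2 × (2.487 / 0.857)² = 2 × 2.902² = 2 × 8.42 = 16.8.
Round up to the next whole participant.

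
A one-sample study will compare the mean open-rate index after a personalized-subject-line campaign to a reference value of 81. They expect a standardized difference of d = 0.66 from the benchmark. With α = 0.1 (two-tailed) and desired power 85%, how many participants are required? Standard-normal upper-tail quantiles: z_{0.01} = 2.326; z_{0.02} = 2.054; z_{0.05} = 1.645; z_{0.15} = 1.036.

For a one-sample test: n = ((z_{α/2} + z_β) / d)².
z_{α/2} + z_β = 1.645 + 1.036 = 2.681.
n = (2.681 / 0.66)² = 4.062² = 16.50.
Round up.

n = 17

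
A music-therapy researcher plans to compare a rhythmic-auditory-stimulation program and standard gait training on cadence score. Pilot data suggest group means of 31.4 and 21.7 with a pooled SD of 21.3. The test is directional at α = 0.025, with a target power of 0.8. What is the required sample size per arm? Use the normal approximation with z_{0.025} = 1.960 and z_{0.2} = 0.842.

n = 76 per group

Cohen's d = |M₁ − M₂| / SD_pooled = |31.4 − 21.7| / 21.3 = 9.7 / 21.3 = 0.455.
For two independent groups with equal n: n = 2·((z_{α} + z_β) / d)².
z_{α} + z_β = 1.960 + 0.842 = 2.802.
n = 2 × (2.802 / 0.455)² = 2 × 6.158² = 2 × 37.92 = 75.8.
Round up to the next whole participant.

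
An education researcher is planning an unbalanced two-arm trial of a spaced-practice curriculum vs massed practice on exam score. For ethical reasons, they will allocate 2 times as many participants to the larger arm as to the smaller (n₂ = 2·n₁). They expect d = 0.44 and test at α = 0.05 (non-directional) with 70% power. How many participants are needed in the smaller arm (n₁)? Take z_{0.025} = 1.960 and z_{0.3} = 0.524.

With allocation ratio k = n₂/n₁ = 2, Var(x̄₁−x̄₂) = σ²(1/n₁ + 1/(k·n₁)) = σ²·(k+1)/(k·n₁).
So n₁ = (1 + 1/k)·((z_{α/2} + z_β)/d)² = 1.500 × (2.484/0.44)².
n₁ = 1.500 × 31.87 = 47.8.
Round up: n₁ = 48, giving n₂ = 2 × 48 = 96.

n₁ = 48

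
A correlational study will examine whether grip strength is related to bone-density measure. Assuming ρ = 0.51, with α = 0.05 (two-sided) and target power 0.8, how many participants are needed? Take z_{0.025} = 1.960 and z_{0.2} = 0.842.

Fisher's z: C = ½·ln((1+r)/(1−r)) = ½·ln(3.0816) = 0.5627.
n = ((z_{α/2} + z_β)/C)² + 3.
(1.960 + 0.842) / 0.5627 = 2.802 / 0.5627 = 4.980.
n = 4.980² + 3 = 24.80 + 3 = 27.8.
Round up.

n = 28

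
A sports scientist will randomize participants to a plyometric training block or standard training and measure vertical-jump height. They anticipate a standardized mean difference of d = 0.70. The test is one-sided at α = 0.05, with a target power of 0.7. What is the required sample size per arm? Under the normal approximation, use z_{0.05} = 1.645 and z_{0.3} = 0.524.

n = 20 per group

For two independent groups with equal n: n = 2·((z_{α} + z_β) / d)².
z_{α} + z_β = 1.645 + 0.524 = 2.169.
n = 2 × (2.169 / 0.70)² = 2 × 3.099² = 2 × 9.60 = 19.2.
Round up to the next whole participant.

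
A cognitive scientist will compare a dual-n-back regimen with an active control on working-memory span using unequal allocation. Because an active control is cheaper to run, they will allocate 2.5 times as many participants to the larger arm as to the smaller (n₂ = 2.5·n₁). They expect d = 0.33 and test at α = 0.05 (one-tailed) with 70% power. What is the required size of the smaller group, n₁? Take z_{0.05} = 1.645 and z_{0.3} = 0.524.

With allocation ratio k = n₂/n₁ = 2.5, Var(x̄₁−x̄₂) = σ²(1/n₁ + 1/(k·n₁)) = σ²·(k+1)/(k·n₁).
So n₁ = (1 + 1/k)·((z_{α} + z_β)/d)² = 1.400 × (2.169/0.33)².
n₁ = 1.400 × 43.20 = 60.5.
Round up: n₁ = 61, giving n₂ = ⌈2.5 × 61⌉ = ⌈152.5⌉ = 153.

n₁ = 61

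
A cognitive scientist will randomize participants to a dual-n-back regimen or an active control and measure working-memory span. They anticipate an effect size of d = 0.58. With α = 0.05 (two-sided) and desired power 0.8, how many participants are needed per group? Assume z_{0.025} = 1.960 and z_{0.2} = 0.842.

n = 47 per group

For two independent groups with equal n: n = 2·((z_{α/2} + z_β) / d)².
z_{α/2} + z_β = 1.960 + 0.842 = 2.802.
n = 2 × (2.802 / 0.58)² = 2 × 4.831² = 2 × 23.34 = 46.7.
Round up to the next whole participant.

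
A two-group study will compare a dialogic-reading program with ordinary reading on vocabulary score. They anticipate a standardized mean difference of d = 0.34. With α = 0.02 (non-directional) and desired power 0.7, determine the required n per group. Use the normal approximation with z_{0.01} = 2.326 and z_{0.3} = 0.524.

For two independent groups with equal n: n = 2·((z_{α/2} + z_β) / d)².
z_{α/2} + z_β = 2.326 + 0.524 = 2.850.
n = 2 × (2.850 / 0.34)² = 2 × 8.382² = 2 × 70.26 = 140.5.
Round up to the next whole participant.

n = 141 per group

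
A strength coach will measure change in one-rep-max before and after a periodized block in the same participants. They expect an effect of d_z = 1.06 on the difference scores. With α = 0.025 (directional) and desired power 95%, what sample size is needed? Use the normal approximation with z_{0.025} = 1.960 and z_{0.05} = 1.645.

For a paired (one-sample on differences) test: n = ((z_{α} + z_β) / d)².
z_{α} + z_β = 1.960 + 1.645 = 3.605.
n = (3.605 / 1.06)² = 3.401² = 11.57.
Round up.

n = 12 pairs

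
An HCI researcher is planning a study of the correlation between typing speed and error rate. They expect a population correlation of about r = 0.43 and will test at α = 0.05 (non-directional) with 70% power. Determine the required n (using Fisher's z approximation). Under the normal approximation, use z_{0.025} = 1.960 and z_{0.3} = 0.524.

n = 33

Fisher's z: C = ½·ln((1+r)/(1−r)) = ½·ln(2.5088) = 0.4599.
n = ((z_{α/2} + z_β)/C)² + 3.
(1.960 + 0.524) / 0.4599 = 2.484 / 0.4599 = 5.401.
n = 5.401² + 3 = 29.17 + 3 = 32.2.
Round up.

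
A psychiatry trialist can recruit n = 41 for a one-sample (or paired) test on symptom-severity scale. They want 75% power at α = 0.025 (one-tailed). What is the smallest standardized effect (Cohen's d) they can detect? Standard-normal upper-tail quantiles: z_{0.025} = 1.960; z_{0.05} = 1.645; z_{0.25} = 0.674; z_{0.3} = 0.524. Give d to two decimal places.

d_min ≈ 0.41

For a single sample (or paired design) of n = 41: d_min = (z_{α} + z_β)/√n.
z-sum = 1.960 + 0.674 = 2.634.
d_min = 2.634 / √41 = 2.634 / 6.403 = 0.411.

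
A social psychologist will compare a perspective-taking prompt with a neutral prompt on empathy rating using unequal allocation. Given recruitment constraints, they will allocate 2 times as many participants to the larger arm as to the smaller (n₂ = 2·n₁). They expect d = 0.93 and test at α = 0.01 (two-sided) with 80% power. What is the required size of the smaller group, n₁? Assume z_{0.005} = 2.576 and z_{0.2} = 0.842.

n₁ = 21

With allocation ratio k = n₂/n₁ = 2, Var(x̄₁−x̄₂) = σ²(1/n₁ + 1/(k·n₁)) = σ²·(k+1)/(k·n₁).
So n₁ = (1 + 1/k)·((z_{α/2} + z_β)/d)² = 1.500 × (3.418/0.93)².
n₁ = 1.500 × 13.51 = 20.3.
Round up: n₁ = 21, giving n₂ = 2 × 21 = 42.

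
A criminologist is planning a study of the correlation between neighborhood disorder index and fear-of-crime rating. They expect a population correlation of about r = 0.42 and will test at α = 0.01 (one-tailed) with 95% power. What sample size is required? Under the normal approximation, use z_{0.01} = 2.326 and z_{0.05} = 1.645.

Fisher's z: C = ½·ln((1+r)/(1−r)) = ½·ln(2.4483) = 0.4477.
n = ((z_{α} + z_β)/C)² + 3.
(2.326 + 1.645) / 0.4477 = 3.971 / 0.4477 = 8.870.
n = 8.870² + 3 = 78.67 + 3 = 81.7.
Round up.

n = 82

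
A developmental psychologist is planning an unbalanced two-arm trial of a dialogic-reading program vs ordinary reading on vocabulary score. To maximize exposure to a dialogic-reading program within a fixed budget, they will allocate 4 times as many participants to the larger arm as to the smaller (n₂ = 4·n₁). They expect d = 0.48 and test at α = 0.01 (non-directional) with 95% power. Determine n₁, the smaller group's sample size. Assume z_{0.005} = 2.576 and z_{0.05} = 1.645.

With allocation ratio k = n₂/n₁ = 4, Var(x̄₁−x̄₂) = σ²(1/n₁ + 1/(k·n₁)) = σ²·(k+1)/(k·n₁).
So n₁ = (1 + 1/k)·((z_{α/2} + z_β)/d)² = 1.250 × (4.221/0.48)².
n₁ = 1.250 × 77.33 = 96.7.
Round up: n₁ = 97, giving n₂ = 4 × 97 = 388.

n₁ = 97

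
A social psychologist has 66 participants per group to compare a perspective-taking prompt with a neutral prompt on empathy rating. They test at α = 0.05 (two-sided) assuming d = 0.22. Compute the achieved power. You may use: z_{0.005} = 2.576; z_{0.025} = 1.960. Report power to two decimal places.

For two equal groups, power = Φ(d·√(n/2) − z_{α/2}).
d·√(n/2) = 0.22 × √(66/2) = 0.22 × 5.745 = 1.264.
z_β = 1.264 − 1.960 = -0.696.
Power = Φ(-0.696) = 0.243.

power ≈ 0.24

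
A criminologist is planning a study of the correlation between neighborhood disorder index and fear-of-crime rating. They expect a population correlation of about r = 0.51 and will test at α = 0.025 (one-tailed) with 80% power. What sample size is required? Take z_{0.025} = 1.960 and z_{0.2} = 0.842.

n = 28

Fisher's z: C = ½·ln((1+r)/(1−r)) = ½·ln(3.0816) = 0.5627.
n = ((z_{α} + z_β)/C)² + 3.
(1.960 + 0.842) / 0.5627 = 2.802 / 0.5627 = 4.980.
n = 4.980² + 3 = 24.80 + 3 = 27.8.
Round up.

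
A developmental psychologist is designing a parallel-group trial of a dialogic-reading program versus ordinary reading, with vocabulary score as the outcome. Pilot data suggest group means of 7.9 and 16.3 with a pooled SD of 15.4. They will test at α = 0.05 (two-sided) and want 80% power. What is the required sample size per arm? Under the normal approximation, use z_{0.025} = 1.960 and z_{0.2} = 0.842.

Cohen's d = |M₁ − M₂| / SD_pooled = |7.9 − 16.3| / 15.4 = 8.4 / 15.4 = 0.545.
For two independent groups with equal n: n = 2·((z_{α/2} + z_β) / d)².
z_{α/2} + z_β = 1.960 + 0.842 = 2.802.
n = 2 × (2.802 / 0.545)² = 2 × 5.141² = 2 × 26.43 = 52.9.
Round up to the next whole participant.

n = 53 per group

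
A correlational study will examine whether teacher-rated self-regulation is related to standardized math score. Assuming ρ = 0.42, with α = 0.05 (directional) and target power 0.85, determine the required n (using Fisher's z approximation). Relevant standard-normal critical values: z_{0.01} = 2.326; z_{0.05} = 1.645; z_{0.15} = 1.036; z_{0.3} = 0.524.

n = 39

Fisher's z: C = ½·ln((1+r)/(1−r)) = ½·ln(2.4483) = 0.4477.
n = ((z_{α} + z_β)/C)² + 3.
(1.645 + 1.036) / 0.4477 = 2.681 / 0.4477 = 5.988.
n = 5.988² + 3 = 35.86 + 3 = 38.9.
Round up.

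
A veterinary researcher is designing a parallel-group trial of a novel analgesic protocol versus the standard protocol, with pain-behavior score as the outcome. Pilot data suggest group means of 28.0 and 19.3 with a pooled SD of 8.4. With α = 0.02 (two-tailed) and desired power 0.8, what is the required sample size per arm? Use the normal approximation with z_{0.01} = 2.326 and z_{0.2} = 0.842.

Cohen's d = |M₁ − M₂| / SD_pooled = |28.0 − 19.3| / 8.4 = 8.7 / 8.4 = 1.036.
For two independent groups with equal n: n = 2·((z_{α/2} + z_β) / d)².
z_{α/2} + z_β = 2.326 + 0.842 = 3.168.
n = 2 × (3.168 / 1.036)² = 2 × 3.058² = 2 × 9.35 = 18.7.
Round up to the next whole participant.

n = 19 per group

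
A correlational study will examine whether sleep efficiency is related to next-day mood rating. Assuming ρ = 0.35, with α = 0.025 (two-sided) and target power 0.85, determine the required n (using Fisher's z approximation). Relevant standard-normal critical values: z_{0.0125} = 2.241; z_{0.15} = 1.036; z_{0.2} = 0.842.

n = 84

Fisher's z: C = ½·ln((1+r)/(1−r)) = ½·ln(2.0769) = 0.3654.
n = ((z_{α/2} + z_β)/C)² + 3.
(2.241 + 1.036) / 0.3654 = 3.277 / 0.3654 = 8.968.
n = 8.968² + 3 = 80.43 + 3 = 83.4.
Round up.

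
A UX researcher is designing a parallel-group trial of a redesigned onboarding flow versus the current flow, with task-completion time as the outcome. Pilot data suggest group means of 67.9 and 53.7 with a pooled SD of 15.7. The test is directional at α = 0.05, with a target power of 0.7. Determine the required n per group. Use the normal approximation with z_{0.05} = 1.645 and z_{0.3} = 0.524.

Cohen's d = |M₁ − M₂| / SD_pooled = |67.9 − 53.7| / 15.7 = 14.2 / 15.7 = 0.904.
For two independent groups with equal n: n = 2·((z_{α} + z_β) / d)².
z_{α} + z_β = 1.645 + 0.524 = 2.169.
n = 2 × (2.169 / 0.904)² = 2 × 2.399² = 2 × 5.76 = 11.5.
Round up to the next whole participant.

n = 12 per group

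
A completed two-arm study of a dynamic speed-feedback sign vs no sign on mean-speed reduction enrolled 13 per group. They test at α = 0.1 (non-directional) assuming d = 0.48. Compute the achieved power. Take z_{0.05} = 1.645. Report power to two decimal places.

power ≈ 0.34

For two equal groups, power = Φ(d·√(n/2) − z_{α/2}).
d·√(n/2) = 0.48 × √(13/2) = 0.48 × 2.550 = 1.224.
z_β = 1.224 − 1.645 = -0.421.
Power = Φ(-0.421) = 0.337.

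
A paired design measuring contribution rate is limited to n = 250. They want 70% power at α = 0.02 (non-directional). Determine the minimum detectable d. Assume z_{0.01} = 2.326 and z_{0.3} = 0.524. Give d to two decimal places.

For a single sample (or paired design) of n = 250: d_min = (z_{α/2} + z_β)/√n.
z-sum = 2.326 + 0.524 = 2.850.
d_min = 2.850 / √250 = 2.850 / 15.811 = 0.180.

d_min ≈ 0.18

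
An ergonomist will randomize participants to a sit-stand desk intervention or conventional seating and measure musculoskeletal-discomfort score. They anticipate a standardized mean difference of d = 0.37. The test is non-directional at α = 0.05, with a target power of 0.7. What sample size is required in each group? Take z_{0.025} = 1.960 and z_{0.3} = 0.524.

For two independent groups with equal n: n = 2·((z_{α/2} + z_β) / d)².
z_{α/2} + z_β = 1.960 + 0.524 = 2.484.
n = 2 × (2.484 / 0.37)² = 2 × 6.714² = 2 × 45.07 = 90.1.
Round up to the next whole participant.

n = 91 per group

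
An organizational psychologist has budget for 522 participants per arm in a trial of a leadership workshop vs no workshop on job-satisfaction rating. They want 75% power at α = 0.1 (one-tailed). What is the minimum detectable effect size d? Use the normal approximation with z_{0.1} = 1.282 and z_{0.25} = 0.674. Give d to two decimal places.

For two independent groups of n = 522 each: d_min = (z_{α} + z_β)·√(2/n).
z-sum = 1.282 + 0.674 = 1.956.
d_min = 1.956 × √(2/522) = 1.956 × 0.0619 = 0.121.

d_min ≈ 0.12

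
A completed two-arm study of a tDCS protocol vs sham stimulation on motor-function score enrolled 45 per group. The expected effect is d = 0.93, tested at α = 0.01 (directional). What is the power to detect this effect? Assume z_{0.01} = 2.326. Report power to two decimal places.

power ≈ 0.98

For two equal groups, power = Φ(d·√(n/2) − z_{α}).
d·√(n/2) = 0.93 × √(45/2) = 0.93 × 4.743 = 4.411.
z_β = 4.411 − 2.326 = 2.085.
Power = Φ(2.085) = 0.981.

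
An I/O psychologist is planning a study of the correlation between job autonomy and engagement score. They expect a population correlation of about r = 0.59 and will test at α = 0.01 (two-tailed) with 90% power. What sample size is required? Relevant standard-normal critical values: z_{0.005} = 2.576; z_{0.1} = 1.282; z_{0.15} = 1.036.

n = 36

Fisher's z: C = ½·ln((1+r)/(1−r)) = ½·ln(3.8780) = 0.6777.
n = ((z_{α/2} + z_β)/C)² + 3.
(2.576 + 1.282) / 0.6777 = 3.858 / 0.6777 = 5.693.
n = 5.693² + 3 = 32.41 + 3 = 35.4.
Round up.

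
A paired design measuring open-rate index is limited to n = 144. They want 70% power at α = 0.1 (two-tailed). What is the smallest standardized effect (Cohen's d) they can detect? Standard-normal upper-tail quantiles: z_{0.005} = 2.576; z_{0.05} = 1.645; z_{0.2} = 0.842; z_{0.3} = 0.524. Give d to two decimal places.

d_min ≈ 0.18

For a single sample (or paired design) of n = 144: d_min = (z_{α/2} + z_β)/√n.
z-sum = 1.645 + 0.524 = 2.169.
d_min = 2.169 / √144 = 2.169 / 12.000 = 0.181.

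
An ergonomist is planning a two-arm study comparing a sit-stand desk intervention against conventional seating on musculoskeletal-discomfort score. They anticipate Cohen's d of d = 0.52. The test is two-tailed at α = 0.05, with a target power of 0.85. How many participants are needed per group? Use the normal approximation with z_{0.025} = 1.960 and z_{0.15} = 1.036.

For two independent groups with equal n: n = 2·((z_{α/2} + z_β) / d)².
z_{α/2} + z_β = 1.960 + 1.036 = 2.996.
n = 2 × (2.996 / 0.52)² = 2 × 5.762² = 2 × 33.20 = 66.4.
Round up to the next whole participant.

n = 67 per group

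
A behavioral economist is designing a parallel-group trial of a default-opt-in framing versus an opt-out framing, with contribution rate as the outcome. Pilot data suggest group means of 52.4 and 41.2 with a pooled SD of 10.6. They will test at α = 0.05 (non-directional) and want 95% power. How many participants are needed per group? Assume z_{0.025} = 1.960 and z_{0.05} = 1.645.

Cohen's d = |M₁ − M₂| / SD_pooled = |52.4 − 41.2| / 10.6 = 11.2 / 10.6 = 1.057.
For two independent groups with equal n: n = 2·((z_{α/2} + z_β) / d)².
z_{α/2} + z_β = 1.960 + 1.645 = 3.605.
n = 2 × (3.605 / 1.057)² = 2 × 3.411² = 2 × 11.63 = 23.3.
Round up to the next whole participant.

n = 24 per group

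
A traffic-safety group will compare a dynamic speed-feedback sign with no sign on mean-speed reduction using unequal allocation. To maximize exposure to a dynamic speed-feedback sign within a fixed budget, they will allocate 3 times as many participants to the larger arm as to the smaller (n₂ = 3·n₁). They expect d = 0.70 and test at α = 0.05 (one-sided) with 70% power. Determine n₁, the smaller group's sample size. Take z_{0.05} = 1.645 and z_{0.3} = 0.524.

With allocation ratio k = n₂/n₁ = 3, Var(x̄₁−x̄₂) = σ²(1/n₁ + 1/(k·n₁)) = σ²·(k+1)/(k·n₁).
So n₁ = (1 + 1/k)·((z_{α} + z_β)/d)² = 1.333 × (2.169/0.70)².
n₁ = 1.333 × 9.60 = 12.8.
Round up: n₁ = 13, giving n₂ = 3 × 13 = 39.

n₁ = 13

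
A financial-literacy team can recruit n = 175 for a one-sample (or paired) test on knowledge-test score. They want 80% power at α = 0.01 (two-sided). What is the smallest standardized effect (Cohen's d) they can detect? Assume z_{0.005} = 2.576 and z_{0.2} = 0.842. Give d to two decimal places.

d_min ≈ 0.26

For a single sample (or paired design) of n = 175: d_min = (z_{α/2} + z_β)/√n.
z-sum = 2.576 + 0.842 = 3.418.
d_min = 3.418 / √175 = 3.418 / 13.229 = 0.258.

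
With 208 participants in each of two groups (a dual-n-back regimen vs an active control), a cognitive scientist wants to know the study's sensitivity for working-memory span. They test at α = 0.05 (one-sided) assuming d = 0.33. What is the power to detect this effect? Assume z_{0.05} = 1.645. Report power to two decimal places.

power ≈ 0.96

For two equal groups, power = Φ(d·√(n/2) − z_{α}).
d·√(n/2) = 0.33 × √(208/2) = 0.33 × 10.198 = 3.365.
z_β = 3.365 − 1.645 = 1.720.
Power = Φ(1.720) = 0.957.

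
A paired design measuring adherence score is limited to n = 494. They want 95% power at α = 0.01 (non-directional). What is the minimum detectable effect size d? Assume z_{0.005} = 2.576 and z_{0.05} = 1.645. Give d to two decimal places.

d_min ≈ 0.19

For a single sample (or paired design) of n = 494: d_min = (z_{α/2} + z_β)/√n.
z-sum = 2.576 + 1.645 = 4.221.
d_min = 4.221 / √494 = 4.221 / 22.226 = 0.190.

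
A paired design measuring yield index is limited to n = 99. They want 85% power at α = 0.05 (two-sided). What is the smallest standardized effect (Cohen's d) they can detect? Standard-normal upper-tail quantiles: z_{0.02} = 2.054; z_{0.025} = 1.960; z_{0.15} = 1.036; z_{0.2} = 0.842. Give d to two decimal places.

d_min ≈ 0.30

For a single sample (or paired design) of n = 99: d_min = (z_{α/2} + z_β)/√n.
z-sum = 1.960 + 1.036 = 2.996.
d_min = 2.996 / √99 = 2.996 / 9.950 = 0.301.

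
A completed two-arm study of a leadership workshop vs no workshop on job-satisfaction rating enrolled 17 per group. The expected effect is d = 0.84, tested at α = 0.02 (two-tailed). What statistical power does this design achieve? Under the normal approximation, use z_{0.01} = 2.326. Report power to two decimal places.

power ≈ 0.55

For two equal groups, power = Φ(d·√(n/2) − z_{α/2}).
d·√(n/2) = 0.84 × √(17/2) = 0.84 × 2.915 = 2.449.
z_β = 2.449 − 2.326 = 0.123.
Power = Φ(0.123) = 0.549.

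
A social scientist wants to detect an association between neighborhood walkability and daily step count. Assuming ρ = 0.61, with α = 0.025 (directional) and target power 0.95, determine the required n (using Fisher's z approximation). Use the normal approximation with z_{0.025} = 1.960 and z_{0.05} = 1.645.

Fisher's z: C = ½·ln((1+r)/(1−r)) = ½·ln(4.1282) = 0.7089.
n = ((z_{α} + z_β)/C)² + 3.
(1.960 + 1.645) / 0.7089 = 3.605 / 0.7089 = 5.085.
n = 5.085² + 3 = 25.86 + 3 = 28.9.
Round up.

n = 29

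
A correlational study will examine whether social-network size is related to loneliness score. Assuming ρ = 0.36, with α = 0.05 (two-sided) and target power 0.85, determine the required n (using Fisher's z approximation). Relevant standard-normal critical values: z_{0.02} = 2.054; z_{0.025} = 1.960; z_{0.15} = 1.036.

n = 67

Fisher's z: C = ½·ln((1+r)/(1−r)) = ½·ln(2.1250) = 0.3769.
n = ((z_{α/2} + z_β)/C)² + 3.
(1.960 + 1.036) / 0.3769 = 2.996 / 0.3769 = 7.949.
n = 7.949² + 3 = 63.19 + 3 = 66.2.
Round up.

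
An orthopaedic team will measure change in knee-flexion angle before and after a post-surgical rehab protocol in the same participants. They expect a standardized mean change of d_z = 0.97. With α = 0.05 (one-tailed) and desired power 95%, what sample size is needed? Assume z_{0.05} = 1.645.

n = 12 pairs

For a paired (one-sample on differences) test: n = ((z_{α} + z_β) / d)².
z_{α} + z_β = 1.645 + 1.645 = 3.290.
n = (3.290 / 0.97)² = 3.392² = 11.50.
Round up.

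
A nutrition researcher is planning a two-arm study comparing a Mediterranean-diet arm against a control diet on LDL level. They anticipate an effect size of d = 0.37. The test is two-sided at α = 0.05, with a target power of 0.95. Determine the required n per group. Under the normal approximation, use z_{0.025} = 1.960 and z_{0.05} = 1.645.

For two independent groups with equal n: n = 2·((z_{α/2} + z_β) / d)².
z_{α/2} + z_β = 1.960 + 1.645 = 3.605.
n = 2 × (3.605 / 0.37)² = 2 × 9.743² = 2 × 94.93 = 189.9.
Round up to the next whole participant.

n = 190 per group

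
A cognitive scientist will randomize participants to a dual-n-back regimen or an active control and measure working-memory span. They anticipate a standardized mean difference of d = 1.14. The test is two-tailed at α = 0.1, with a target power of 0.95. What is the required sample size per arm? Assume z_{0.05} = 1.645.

n = 17 per group

For two independent groups with equal n: n = 2·((z_{α/2} + z_β) / d)².
z_{α/2} + z_β = 1.645 + 1.645 = 3.290.
n = 2 × (3.290 / 1.14)² = 2 × 2.886² = 2 × 8.33 = 16.7.
Round up to the next whole participant.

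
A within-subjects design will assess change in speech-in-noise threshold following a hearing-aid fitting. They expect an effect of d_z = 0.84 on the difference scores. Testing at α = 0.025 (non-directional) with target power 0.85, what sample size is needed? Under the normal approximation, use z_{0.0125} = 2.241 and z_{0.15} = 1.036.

For a paired (one-sample on differences) test: n = ((z_{α/2} + z_β) / d)².
z_{α/2} + z_β = 2.241 + 1.036 = 3.277.
n = (3.277 / 0.84)² = 3.901² = 15.22.
Round up.

n = 16 pairs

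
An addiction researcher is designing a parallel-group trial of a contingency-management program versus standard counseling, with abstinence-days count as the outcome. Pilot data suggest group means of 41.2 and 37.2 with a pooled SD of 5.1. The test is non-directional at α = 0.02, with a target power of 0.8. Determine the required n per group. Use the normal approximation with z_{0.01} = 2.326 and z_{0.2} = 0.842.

Cohen's d = |M₁ − M₂| / SD_pooled = |41.2 − 37.2| / 5.1 = 4.0 / 5.1 = 0.784.
For two independent groups with equal n: n = 2·((z_{α/2} + z_β) / d)².
z_{α/2} + z_β = 2.326 + 0.842 = 3.168.
n = 2 × (3.168 / 0.784)² = 2 × 4.041² = 2 × 16.33 = 32.7.
Round up to the next whole participant.

n = 33 per group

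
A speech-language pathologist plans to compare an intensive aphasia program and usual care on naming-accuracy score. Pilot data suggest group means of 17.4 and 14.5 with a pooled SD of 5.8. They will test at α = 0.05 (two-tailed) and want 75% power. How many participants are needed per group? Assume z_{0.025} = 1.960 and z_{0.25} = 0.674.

n = 56 per group

Cohen's d = |M₁ − M₂| / SD_pooled = |17.4 − 14.5| / 5.8 = 2.9 / 5.8 = 0.500.
For two independent groups with equal n: n = 2·((z_{α/2} + z_β) / d)².
z_{α/2} + z_β = 1.960 + 0.674 = 2.634.
n = 2 × (2.634 / 0.500)² = 2 × 5.268² = 2 × 27.75 = 55.5.
Round up to the next whole participant.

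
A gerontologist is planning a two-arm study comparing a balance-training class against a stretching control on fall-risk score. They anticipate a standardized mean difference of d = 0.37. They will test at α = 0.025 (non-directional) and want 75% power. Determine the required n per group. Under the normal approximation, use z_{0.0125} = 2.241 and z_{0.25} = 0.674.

n = 125 per group

For two independent groups with equal n: n = 2·((z_{α/2} + z_β) / d)².
z_{α/2} + z_β = 2.241 + 0.674 = 2.915.
n = 2 × (2.915 / 0.37)² = 2 × 7.878² = 2 × 62.07 = 124.1.
Round up to the next whole participant.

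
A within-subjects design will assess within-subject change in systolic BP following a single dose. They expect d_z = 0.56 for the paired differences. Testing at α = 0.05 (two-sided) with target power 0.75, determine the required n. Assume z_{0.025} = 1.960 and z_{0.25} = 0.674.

For a paired (one-sample on differences) test: n = ((z_{α/2} + z_β) / d)².
z_{α/2} + z_β = 1.960 + 0.674 = 2.634.
n = (2.634 / 0.56)² = 4.704² = 22.12.
Round up.

n = 23 pairs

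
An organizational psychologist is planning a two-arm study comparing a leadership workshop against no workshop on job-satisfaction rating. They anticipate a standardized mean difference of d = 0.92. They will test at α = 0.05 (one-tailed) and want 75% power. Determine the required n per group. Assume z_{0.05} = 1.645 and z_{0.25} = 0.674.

n = 13 per group

For two independent groups with equal n: n = 2·((z_{α} + z_β) / d)².
z_{α} + z_β = 1.645 + 0.674 = 2.319.
n = 2 × (2.319 / 0.92)² = 2 × 2.521² = 2 × 6.35 = 12.7.
Round up to the next whole participant.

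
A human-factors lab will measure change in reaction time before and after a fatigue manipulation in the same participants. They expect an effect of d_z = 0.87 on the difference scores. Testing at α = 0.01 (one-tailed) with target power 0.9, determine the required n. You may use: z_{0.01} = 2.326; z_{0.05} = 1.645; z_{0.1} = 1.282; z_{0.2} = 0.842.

For a paired (one-sample on differences) test: n = ((z_{α} + z_β) / d)².
z_{α} + z_β = 2.326 + 1.282 = 3.608.
n = (3.608 / 0.87)² = 4.147² = 17.20.
Round up.

n = 18 pairs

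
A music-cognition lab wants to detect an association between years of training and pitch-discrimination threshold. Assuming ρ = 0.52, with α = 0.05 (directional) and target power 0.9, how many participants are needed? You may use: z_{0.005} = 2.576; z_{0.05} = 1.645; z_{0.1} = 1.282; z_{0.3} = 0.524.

n = 29

Fisher's z: C = ½·ln((1+r)/(1−r)) = ½·ln(3.1667) = 0.5763.
n = ((z_{α} + z_β)/C)² + 3.
(1.645 + 1.282) / 0.5763 = 2.927 / 0.5763 = 5.079.
n = 5.079² + 3 = 25.80 + 3 = 28.8.
Round up.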